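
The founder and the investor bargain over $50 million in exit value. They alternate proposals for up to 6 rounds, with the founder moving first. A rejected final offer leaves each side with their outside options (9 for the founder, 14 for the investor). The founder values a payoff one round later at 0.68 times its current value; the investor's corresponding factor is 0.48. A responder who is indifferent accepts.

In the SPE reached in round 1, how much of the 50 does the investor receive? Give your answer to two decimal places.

12.28

Round 6 (the investor proposes): the founder gets 9 if talks fail, so the investor offers 9 and keeps 41.
Round 5 (the founder proposes): the investor can get 41 next round, worth 0.48 × 41 = 19.68 now. The founder offers 19.68 and keeps 50 − 19.68 = 30.32.
Round 4 (the investor proposes): the founder can get 30.32 next round, worth 0.68 × 30.32 = 20.6176 now, so the investor offers 20.6176, keeping 29.3824.
Round 3 (the founder proposes): the investor can get 29.3824 next round, worth 0.48 × 29.3824 = 14.103552 now, so the founder offers 14.103552, keeping 35.896448.
Round 2 (the investor proposes): the founder can get 35.896448 next round, worth 0.68 × 35.896448 = 24.40958464 now; the investor offers that and keeps 25.59041536.
Round 1 (the founder proposes): the investor can get 25.59041536 next round, worth 0.48 × 25.59041536 = 12.2833993728 now. The founder offers 12.2833993728 and keeps 50 − 12.2833993728 = 37.7166006272.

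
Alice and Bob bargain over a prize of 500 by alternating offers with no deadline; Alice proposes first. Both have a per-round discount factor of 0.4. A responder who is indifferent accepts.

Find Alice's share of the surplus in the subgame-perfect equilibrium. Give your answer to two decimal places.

357.14

When Alice proposes, Bob accepts any offer worth at least 0.4 times what Bob would get by proposing next round; and vice versa.
This gives x = 500 − 0.4y and y = 500 − 0.4x, where x and y are each side's share when it proposes.
Hence (1 − 0.4·0.4)x = 500(1 − 0.4), i.e. 0.84·x = 300.
x ≈ 357.1429; Bob's share is 500 − x ≈ 142.8571.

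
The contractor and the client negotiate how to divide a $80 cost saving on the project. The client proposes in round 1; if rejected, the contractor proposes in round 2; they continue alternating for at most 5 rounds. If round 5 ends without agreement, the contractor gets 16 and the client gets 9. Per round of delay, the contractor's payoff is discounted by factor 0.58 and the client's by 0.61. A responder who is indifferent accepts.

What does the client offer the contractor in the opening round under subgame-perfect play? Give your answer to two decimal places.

26.50

Round 5 (the client proposes): the contractor gets 16 if talks fail, so the client offers 16 and keeps 64.
Round 4 (the contractor proposes): the client can get 64 next round, worth 0.61 × 64 = 39.04 now; the contractor offers that and keeps 40.96.
Round 3 (the client proposes): the contractor can get 40.96 next round, worth 0.58 × 40.96 = 23.7568 now; the client offers that and keeps 56.2432.
Round 2 (the contractor proposes): the client can get 56.2432 next round, worth 0.61 × 56.2432 = 34.308352 now. The contractor offers 34.308352 and keeps 80 − 34.308352 = 45.691648.
Round 1 (the client proposes): the contractor can get 45.691648 next round, worth 0.58 × 45.691648 = 26.50115584 now. The client offers 26.50115584 and keeps 80 − 26.50115584 = 53.49884416.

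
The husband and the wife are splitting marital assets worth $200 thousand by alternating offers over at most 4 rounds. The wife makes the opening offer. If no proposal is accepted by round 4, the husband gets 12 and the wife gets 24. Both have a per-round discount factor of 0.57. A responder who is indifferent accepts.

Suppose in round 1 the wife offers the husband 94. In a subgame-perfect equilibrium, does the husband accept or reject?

Accept

Round 4 (the husband proposes): the wife gets 24 if talks fail, so the husband offers 24 and keeps 176.
Round 3 (the wife proposes): the husband can get 176 next round, worth 0.57 × 176 = 100.32 now, so the wife offers 100.32, keeping 99.68.
Round 2 (the husband proposes): the wife can get 99.68 next round, worth 0.57 × 99.68 = 56.8176 now. The husband offers 56.8176 and keeps 200 − 56.8176 = 143.1824.
So by rejecting in round 1, the husband gets 143.1824 next round, worth 0.57 × 143.1824 = 81.613968 now.
Offer 94 ≥ 81.613968, so the husband accepts.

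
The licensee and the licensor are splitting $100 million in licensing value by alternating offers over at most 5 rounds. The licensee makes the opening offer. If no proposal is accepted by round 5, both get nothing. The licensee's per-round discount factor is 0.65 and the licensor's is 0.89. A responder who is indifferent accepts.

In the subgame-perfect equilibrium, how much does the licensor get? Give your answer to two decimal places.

Round 5 (the licensee proposes): the licensor will accept anything ≥ 0, so the licensee offers 0 and keeps 100.
Round 4 (the licensor proposes): the licensee can get 100 next round, worth 0.65 × 100 = 65 now; the licensor offers that and keeps 35.
Round 3 (the licensee proposes): the licensor can get 35 next round, worth 0.89 × 35 = 31.15 now; the licensee offers that and keeps 68.85.
Round 2 (the licensor proposes): the licensee can get 68.85 next round, worth 0.65 × 68.85 = 44.7525 now. The licensor offers 44.7525 and keeps 100 − 44.7525 = 55.2475.
Round 1 (the licensee proposes): the licensor can get 55.2475 next round, worth 0.89 × 55.2475 = 49.170275 now, so the licensee offers 49.170275, keeping 50.829725.

49.17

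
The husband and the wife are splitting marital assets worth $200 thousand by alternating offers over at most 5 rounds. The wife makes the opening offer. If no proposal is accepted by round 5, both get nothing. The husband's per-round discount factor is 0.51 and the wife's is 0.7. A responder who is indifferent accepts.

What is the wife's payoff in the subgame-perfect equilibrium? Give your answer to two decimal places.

158.48

Round 5 (the wife proposes): the husband will accept anything ≥ 0, so the wife offers 0 and keeps 200.
Round 4 (the husband proposes): the wife can get 200 next round, worth 0.7 × 200 = 140 now. The husband offers 140 and keeps 200 − 140 = 60.
Round 3 (the wife proposes): the husband can get 60 next round, worth 0.51 × 60 = 30.6 now; the wife offers that and keeps 169.4.
Round 2 (the husband proposes): the wife can get 169.4 next round, worth 0.7 × 169.4 = 118.58 now; the husband offers that and keeps 81.42.
Round 1 (the wife proposes): the husband can get 81.42 next round, worth 0.51 × 81.42 = 41.5242 now. The wife offers 41.5242 and keeps 200 − 41.5242 = 158.4758.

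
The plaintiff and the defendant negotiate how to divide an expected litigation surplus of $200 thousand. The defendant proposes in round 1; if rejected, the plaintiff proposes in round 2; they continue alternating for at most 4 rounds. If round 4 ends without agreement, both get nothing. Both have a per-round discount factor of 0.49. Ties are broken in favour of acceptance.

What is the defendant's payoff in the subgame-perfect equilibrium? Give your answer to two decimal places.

126.49

Round 4 (the plaintiff proposes): the defendant will accept anything ≥ 0, so the plaintiff offers 0 and keeps 200.
Round 3 (the defendant proposes): the plaintiff can get 200 next round, worth 0.49 × 200 = 98 now. The defendant offers 98 and keeps 200 − 98 = 102.
Round 2 (the plaintiff proposes): the defendant can get 102 next round, worth 0.49 × 102 = 49.98 now. The plaintiff offers 49.98 and keeps 200 − 49.98 = 150.02.
Round 1 (the defendant proposes): the plaintiff can get 150.02 next round, worth 0.49 × 150.02 = 73.5098 now. The defendant offers 73.5098 and keeps 200 − 73.5098 = 126.4902.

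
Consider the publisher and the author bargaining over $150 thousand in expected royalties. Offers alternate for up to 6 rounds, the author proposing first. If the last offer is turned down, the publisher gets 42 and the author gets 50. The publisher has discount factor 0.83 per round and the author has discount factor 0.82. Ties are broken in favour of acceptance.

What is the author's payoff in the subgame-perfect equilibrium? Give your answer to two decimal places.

Work backward from the last round.
Round 6 (the publisher proposes): the author gets 50 if talks fail, so the publisher offers 50 and keeps 100.
Round 5 (the author proposes): the publisher can get 100 next round, worth 0.83 × 100 = 83 now. The author offers 83 and keeps 150 − 83 = 67.
Round 4 (the publisher proposes): the author can get 67 next round, worth 0.82 × 67 = 54.94 now; the publisher offers that and keeps 95.06.
Round 3 (the author proposes): the publisher can get 95.06 next round, worth 0.83 × 95.06 = 78.8998 now. The author offers 78.8998 and keeps 150 − 78.8998 = 71.1002.
Round 2 (the publisher proposes): the author can get 71.1002 next round, worth 0.82 × 71.1002 = 58.302164 now; the publisher offers that and keeps 91.697836.
Round 1 (the author proposes): the publisher can get 91.697836 next round, worth 0.83 × 91.697836 = 76.10920388 now, so the author offers 76.10920388, keeping 73.89079612.

73.89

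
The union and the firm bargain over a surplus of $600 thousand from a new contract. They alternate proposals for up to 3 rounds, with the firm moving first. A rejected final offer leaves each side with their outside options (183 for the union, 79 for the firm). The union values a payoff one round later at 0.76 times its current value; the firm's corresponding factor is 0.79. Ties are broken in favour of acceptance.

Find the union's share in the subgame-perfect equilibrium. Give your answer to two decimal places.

205.63

Round 3 (the firm proposes): the union gets 183 if talks fail, so the firm offers 183 and keeps 417.
Round 2 (the union proposes): the firm can get 417 next round, worth 0.79 × 417 = 329.43 now. The union offers 329.43 and keeps 600 − 329.43 = 270.57.
Round 1 (the firm proposes): the union can get 270.57 next round, worth 0.76 × 270.57 = 205.6332 now, so the firm offers 205.6332, keeping 394.3668.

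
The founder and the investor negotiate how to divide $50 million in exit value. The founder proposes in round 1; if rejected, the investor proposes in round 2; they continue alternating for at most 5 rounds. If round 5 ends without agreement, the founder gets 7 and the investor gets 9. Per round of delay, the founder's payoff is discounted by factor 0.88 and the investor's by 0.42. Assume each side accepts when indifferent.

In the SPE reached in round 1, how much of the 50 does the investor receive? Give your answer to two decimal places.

Round 5 (the founder proposes): the investor gets 9 if talks fail, so the founder offers 9 and keeps 41.
Round 4 (the investor proposes): the founder can get 41 next round, worth 0.88 × 41 = 36.08 now; the investor offers that and keeps 13.92.
Round 3 (the founder proposes): the investor can get 13.92 next round, worth 0.42 × 13.92 = 5.8464 now, so the founder offers 5.8464, keeping 44.1536.
Round 2 (the investor proposes): the founder can get 44.1536 next round, worth 0.88 × 44.1536 = 38.855168 now; the investor offers that and keeps 11.144832.
Round 1 (the founder proposes): the investor can get 11.144832 next round, worth 0.42 × 11.144832 = 4.68082944 now, so the founder offers 4.68082944, keeping 45.31917056.

4.68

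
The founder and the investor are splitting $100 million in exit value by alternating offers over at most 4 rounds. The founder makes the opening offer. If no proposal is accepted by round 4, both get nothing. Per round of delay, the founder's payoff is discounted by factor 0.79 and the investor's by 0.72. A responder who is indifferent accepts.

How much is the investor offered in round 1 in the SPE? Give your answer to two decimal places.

56.07

Work backward from the last round.
Round 4 (the investor proposes): rejection yields 0 for the founder; the investor offers 0 and keeps 100.
Round 3 (the founder proposes): the investor can get 100 next round, worth 0.72 × 100 = 72 now. The founder offers 72 and keeps 100 − 72 = 28.
Round 2 (the investor proposes): the founder can get 28 next round, worth 0.79 × 28 = 22.12 now, so the investor offers 22.12, keeping 77.88.
Round 1 (the founder proposes): the investor can get 77.88 next round, worth 0.72 × 77.88 = 56.0736 now; the founder offers that and keeps 43.9264.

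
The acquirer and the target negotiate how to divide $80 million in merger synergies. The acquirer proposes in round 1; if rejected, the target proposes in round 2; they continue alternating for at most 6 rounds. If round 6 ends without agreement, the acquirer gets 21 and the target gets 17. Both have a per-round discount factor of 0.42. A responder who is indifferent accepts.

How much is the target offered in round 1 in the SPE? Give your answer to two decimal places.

Solve by backward induction from round 6.
Round 6 (the target proposes): the acquirer gets 21 if talks fail, so the target offers 21 and keeps 59.
Round 5 (the acquirer proposes): the target can get 59 next round, worth 0.42 × 59 = 24.78 now. The acquirer offers 24.78 and keeps 80 − 24.78 = 55.22.
Round 4 (the target proposes): the acquirer can get 55.22 next round, worth 0.42 × 55.22 = 23.1924 now. The target offers 23.1924 and keeps 80 − 23.1924 = 56.8076.
Round 3 (the acquirer proposes): the target can get 56.8076 next round, worth 0.42 × 56.8076 = 23.859192 now, so the acquirer offers 23.859192, keeping 56.140808.
Round 2 (the target proposes): the acquirer can get 56.140808 next round, worth 0.42 × 56.140808 = 23.57913936 now, so the target offers 23.57913936, keeping 56.42086064.
Round 1 (the acquirer proposes): the target can get 56.42086064 next round, worth 0.42 × 56.42086064 = 23.6967614688 now, so the acquirer offers 23.6967614688, keeping 56.3032385312.

23.70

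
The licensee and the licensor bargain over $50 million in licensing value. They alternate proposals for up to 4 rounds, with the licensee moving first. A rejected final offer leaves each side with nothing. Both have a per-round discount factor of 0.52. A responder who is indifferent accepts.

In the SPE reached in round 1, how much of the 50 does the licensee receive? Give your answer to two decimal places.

30.49

Solve by backward induction from round 4.
Round 4 (the licensor proposes): the licensee will accept anything ≥ 0, so the licensor offers 0 and keeps 50.
Round 3 (the licensee proposes): the licensor can get 50 next round, worth 0.52 × 50 = 26 now. The licensee offers 26 and keeps 50 − 26 = 24.
Round 2 (the licensor proposes): the licensee can get 24 next round, worth 0.52 × 24 = 12.48 now, so the licensor offers 12.48, keeping 37.52.
Round 1 (the licensee proposes): the licensor can get 37.52 next round, worth 0.52 × 37.52 = 19.5104 now. The licensee offers 19.5104 and keeps 50 − 19.5104 = 30.4896.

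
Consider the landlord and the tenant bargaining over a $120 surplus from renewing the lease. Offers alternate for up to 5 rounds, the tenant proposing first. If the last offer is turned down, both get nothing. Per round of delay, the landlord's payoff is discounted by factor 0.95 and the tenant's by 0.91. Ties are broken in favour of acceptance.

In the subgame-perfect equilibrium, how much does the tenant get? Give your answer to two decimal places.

Round 5 (the tenant proposes): rejection yields 0 for the landlord; the tenant offers 0 and keeps 120.
Round 4 (the landlord proposes): the tenant can get 120 next round, worth 0.91 × 120 = 109.2 now; the landlord offers that and keeps 10.8.
Round 3 (the tenant proposes): the landlord can get 10.8 next round, worth 0.95 × 10.8 = 10.26 now; the tenant offers that and keeps 109.74.
Round 2 (the landlord proposes): the tenant can get 109.74 next round, worth 0.91 × 109.74 = 99.8634 now, so the landlord offers 99.8634, keeping 20.1366.
Round 1 (the tenant proposes): the landlord can get 20.1366 next round, worth 0.95 × 20.1366 = 19.12977 now; the tenant offers that and keeps 100.87023.

100.87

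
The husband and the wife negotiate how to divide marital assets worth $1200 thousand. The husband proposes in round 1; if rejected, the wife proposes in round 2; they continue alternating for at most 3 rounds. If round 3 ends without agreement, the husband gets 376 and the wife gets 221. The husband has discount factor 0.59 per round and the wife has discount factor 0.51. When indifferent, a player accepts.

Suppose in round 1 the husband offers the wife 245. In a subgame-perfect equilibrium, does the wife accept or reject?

Reject

Round 3 (the husband proposes): the wife gets 221 if talks fail, so the husband offers 221 and keeps 979.
Round 2 (the wife proposes): the husband can get 979 next round, worth 0.59 × 979 = 577.61 now, so the wife offers 577.61, keeping 622.39.
So by rejecting in round 1, the wife gets 622.39 next round, worth 0.51 × 622.39 = 317.4189 now.
Offer 245 < 317.4189, so the wife rejects.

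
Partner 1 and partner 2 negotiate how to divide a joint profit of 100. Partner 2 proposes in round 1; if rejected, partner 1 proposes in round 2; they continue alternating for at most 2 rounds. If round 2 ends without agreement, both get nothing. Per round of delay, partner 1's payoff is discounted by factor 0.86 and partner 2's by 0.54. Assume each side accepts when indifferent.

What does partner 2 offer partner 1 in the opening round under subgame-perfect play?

86

Round 2 (partner 1 proposes): rejection yields 0 for partner 2; partner 1 offers 0 and keeps 100.
Round 1 (partner 2 proposes): partner 1 can get 100 next round, worth 0.86 × 100 = 86 now. Partner 2 offers 86 and keeps 100 − 86 = 14.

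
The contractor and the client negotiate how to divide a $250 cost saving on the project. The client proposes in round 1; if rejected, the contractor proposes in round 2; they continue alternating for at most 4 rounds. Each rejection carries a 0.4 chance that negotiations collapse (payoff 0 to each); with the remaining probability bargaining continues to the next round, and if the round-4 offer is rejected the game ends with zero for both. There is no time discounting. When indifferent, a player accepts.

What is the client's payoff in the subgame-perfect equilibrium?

136

Round 4 (the contractor proposes): the client will accept anything ≥ 0, so the contractor offers 0 and keeps 250.
Round 3 (the client proposes): rejecting gives the contractor an expected 0.6 × 250 = 150, so the client offers 150, keeping 100.
Round 2 (the contractor proposes): rejecting gives the client an expected 0.6 × 100 = 60. The contractor offers 60 and keeps 250 − 60 = 190.
Round 1 (the client proposes): rejecting gives the contractor an expected 0.6 × 190 = 114; the client offers that and keeps 136.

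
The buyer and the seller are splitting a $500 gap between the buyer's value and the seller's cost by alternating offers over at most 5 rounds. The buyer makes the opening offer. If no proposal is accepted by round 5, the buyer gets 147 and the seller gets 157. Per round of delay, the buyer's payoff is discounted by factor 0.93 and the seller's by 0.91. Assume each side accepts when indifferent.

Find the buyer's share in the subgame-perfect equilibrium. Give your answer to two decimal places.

328.75

Work backward from the last round.
Round 5 (the buyer proposes): the seller gets 157 if talks fail, so the buyer offers 157 and keeps 343.
Round 4 (the seller proposes): the buyer can get 343 next round, worth 0.93 × 343 = 318.99 now, so the seller offers 318.99, keeping 181.01.
Round 3 (the buyer proposes): the seller can get 181.01 next round, worth 0.91 × 181.01 = 164.7191 now. The buyer offers 164.7191 and keeps 500 − 164.7191 = 335.2809.
Round 2 (the seller proposes): the buyer can get 335.2809 next round, worth 0.93 × 335.2809 = 311.811237 now. The seller offers 311.811237 and keeps 500 − 311.811237 = 188.188763.
Round 1 (the buyer proposes): the seller can get 188.188763 next round, worth 0.91 × 188.188763 = 171.25177433 now; the buyer offers that and keeps 328.74822567.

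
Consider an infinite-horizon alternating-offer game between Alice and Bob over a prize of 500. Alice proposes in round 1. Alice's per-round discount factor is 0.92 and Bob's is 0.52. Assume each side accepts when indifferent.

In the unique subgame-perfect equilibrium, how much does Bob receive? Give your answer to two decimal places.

39.88

Let x be Alice's share when Alice proposes and y be Bob's share when Bob proposes.
Bob accepts iff offered ≥ 0.52·y, so x = 500 − 0.52y. Symmetrically y = 500 − 0.92x.
Substituting: x = 500 − 0.52(500 − 0.92x), giving x(1 − 0.92·0.52) = 500(1 − 0.52).
So x = 500 × 0.48 / 0.5216 ≈ 460.1227, and Bob receives 500 − x ≈ 39.8773.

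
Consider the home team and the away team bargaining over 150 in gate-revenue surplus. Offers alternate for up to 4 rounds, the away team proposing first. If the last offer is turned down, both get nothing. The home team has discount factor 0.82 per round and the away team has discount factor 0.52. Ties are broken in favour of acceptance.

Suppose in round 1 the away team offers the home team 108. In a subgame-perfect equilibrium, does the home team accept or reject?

Round 4 (the home team proposes): the away team will accept anything ≥ 0, so the home team offers 0 and keeps 150.
Round 3 (the away team proposes): the home team can get 150 next round, worth 0.82 × 150 = 123 now; the away team offers that and keeps 27.
Round 2 (the home team proposes): the away team can get 27 next round, worth 0.52 × 27 = 14.04 now. The home team offers 14.04 and keeps 150 − 14.04 = 135.96.
So by rejecting in round 1, the home team gets 135.96 next round, worth 0.82 × 135.96 = 111.4872 now.
Offer 108 < 111.4872, so the home team rejects.

Reject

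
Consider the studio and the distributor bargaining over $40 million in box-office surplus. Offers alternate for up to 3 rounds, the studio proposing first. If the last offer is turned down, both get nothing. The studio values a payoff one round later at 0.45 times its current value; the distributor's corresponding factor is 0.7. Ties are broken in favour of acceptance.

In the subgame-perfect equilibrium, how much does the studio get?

24.6

Round 3 (the studio proposes): rejection yields 0 for the distributor; the studio offers 0 and keeps 40.
Round 2 (the distributor proposes): the studio can get 40 next round, worth 0.45 × 40 = 18 now; the distributor offers that and keeps 22.
Round 1 (the studio proposes): the distributor can get 22 next round, worth 0.7 × 22 = 15.4 now; the studio offers that and keeps 24.6.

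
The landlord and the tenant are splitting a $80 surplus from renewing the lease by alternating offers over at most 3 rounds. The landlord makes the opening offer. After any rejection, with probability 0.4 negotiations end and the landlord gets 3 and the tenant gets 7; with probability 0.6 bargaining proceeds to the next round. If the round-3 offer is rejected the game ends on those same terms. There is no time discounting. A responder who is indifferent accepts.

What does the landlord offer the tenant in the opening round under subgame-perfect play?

Round 3 (the landlord proposes): the tenant gets 7 if talks fail, so the landlord offers 7 and keeps 73.
Round 2 (the tenant proposes): rejecting gives the landlord an expected 0.6 × 73 + 0.4 × 3 = 45; the tenant offers that and keeps 35.
Round 1 (the landlord proposes): rejecting gives the tenant an expected 0.6 × 35 + 0.4 × 7 = 23.8; the landlord offers that and keeps 56.2.

23.8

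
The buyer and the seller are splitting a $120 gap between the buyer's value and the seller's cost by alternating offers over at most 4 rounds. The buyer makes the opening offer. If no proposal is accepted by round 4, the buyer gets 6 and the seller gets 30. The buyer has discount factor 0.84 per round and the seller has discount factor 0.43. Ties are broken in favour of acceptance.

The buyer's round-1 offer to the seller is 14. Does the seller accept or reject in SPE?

Round 4 (the seller proposes): the buyer gets 6 if talks fail, so the seller offers 6 and keeps 114.
Round 3 (the buyer proposes): the seller can get 114 next round, worth 0.43 × 114 = 49.02 now, so the buyer offers 49.02, keeping 70.98.
Round 2 (the seller proposes): the buyer can get 70.98 next round, worth 0.84 × 70.98 = 59.6232 now; the seller offers that and keeps 60.3768.
So by rejecting in round 1, the seller gets 60.3768 next round, worth 0.43 × 60.3768 = 25.962024 now.
Offer 14 < 25.962024, so the seller rejects.

Reject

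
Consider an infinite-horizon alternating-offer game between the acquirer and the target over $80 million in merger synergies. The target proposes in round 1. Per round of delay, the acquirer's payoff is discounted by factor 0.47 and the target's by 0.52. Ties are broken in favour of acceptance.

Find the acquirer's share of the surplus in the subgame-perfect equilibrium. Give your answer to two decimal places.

23.89

When the target proposes, the acquirer accepts any offer worth at least 0.47 times what the acquirer would get by proposing next round; and vice versa.
This gives x = 80 − 0.47y and y = 80 − 0.52x, where x and y are each side's share when it proposes.
Hence (1 − 0.47·0.52)x = 80(1 − 0.47), i.e. 0.7556·x = 42.4.
x ≈ 56.1143; the acquirer's share is 80 − x ≈ 23.8857.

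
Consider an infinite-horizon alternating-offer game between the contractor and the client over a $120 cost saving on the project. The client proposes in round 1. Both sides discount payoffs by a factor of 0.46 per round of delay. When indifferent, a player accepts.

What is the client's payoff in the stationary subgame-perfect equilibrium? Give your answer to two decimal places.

Let x be the client's share when the client proposes and y be the contractor's share when the contractor proposes.
The contractor accepts iff offered ≥ 0.46·y, so x = 120 − 0.46y. Symmetrically y = 120 − 0.46x.
Substituting: x = 120 − 0.46(120 − 0.46x), giving x(1 − 0.46·0.46) = 120(1 − 0.46).
So x = 120 × 0.54 / 0.7884 ≈ 82.1918, and the contractor receives 120 − x ≈ 37.8082.

82.19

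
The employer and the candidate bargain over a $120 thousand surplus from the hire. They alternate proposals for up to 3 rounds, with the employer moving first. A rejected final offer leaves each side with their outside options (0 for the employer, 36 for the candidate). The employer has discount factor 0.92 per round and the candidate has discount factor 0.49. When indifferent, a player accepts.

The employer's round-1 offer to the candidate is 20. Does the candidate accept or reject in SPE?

Round 3 (the employer proposes): the candidate gets 36 if talks fail, so the employer offers 36 and keeps 84.
Round 2 (the candidate proposes): the employer can get 84 next round, worth 0.92 × 84 = 77.28 now. The candidate offers 77.28 and keeps 120 − 77.28 = 42.72.
So by rejecting in round 1, the candidate gets 42.72 next round, worth 0.49 × 42.72 = 20.9328 now.
Offer 20 < 20.9328, so the candidate rejects.

Reject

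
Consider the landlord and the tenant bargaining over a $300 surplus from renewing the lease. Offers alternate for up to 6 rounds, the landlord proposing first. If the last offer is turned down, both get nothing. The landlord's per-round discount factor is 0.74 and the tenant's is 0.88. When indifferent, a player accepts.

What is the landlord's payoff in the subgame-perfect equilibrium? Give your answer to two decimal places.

74.71

Round 6 (the tenant proposes): rejection yields 0 for the landlord; the tenant offers 0 and keeps 300.
Round 5 (the landlord proposes): the tenant can get 300 next round, worth 0.88 × 300 = 264 now. The landlord offers 264 and keeps 300 − 264 = 36.
Round 4 (the tenant proposes): the landlord can get 36 next round, worth 0.74 × 36 = 26.64 now; the tenant offers that and keeps 273.36.
Round 3 (the landlord proposes): the tenant can get 273.36 next round, worth 0.88 × 273.36 = 240.5568 now, so the landlord offers 240.5568, keeping 59.4432.
Round 2 (the tenant proposes): the landlord can get 59.4432 next round, worth 0.74 × 59.4432 = 43.987968 now; the tenant offers that and keeps 256.012032.
Round 1 (the landlord proposes): the tenant can get 256.012032 next round, worth 0.88 × 256.012032 = 225.29058816 now; the landlord offers that and keeps 74.70941184.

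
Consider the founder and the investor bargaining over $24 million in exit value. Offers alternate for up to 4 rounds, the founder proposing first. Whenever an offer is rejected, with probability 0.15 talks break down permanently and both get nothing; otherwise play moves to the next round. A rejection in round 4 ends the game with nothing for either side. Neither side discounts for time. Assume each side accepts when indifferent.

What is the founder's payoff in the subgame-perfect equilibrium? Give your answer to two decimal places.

By backward induction:
Round 4 (the investor proposes): the founder will accept anything ≥ 0, so the investor offers 0 and keeps 24.
Round 3 (the founder proposes): rejecting gives the investor an expected 0.85 × 24 = 20.4. The founder offers 20.4 and keeps 24 − 20.4 = 3.6.
Round 2 (the investor proposes): rejecting gives the founder an expected 0.85 × 3.6 = 3.06. The investor offers 3.06 and keeps 24 − 3.06 = 20.94.
Round 1 (the founder proposes): rejecting gives the investor an expected 0.85 × 20.94 = 17.799. The founder offers 17.799 and keeps 24 − 17.799 = 6.201.

6.20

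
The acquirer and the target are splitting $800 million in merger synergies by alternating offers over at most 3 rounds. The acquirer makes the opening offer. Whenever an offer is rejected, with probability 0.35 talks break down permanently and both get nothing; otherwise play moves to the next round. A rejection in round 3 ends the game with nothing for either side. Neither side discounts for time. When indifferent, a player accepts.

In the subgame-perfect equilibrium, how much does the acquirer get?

618

By backward induction:
Round 3 (the acquirer proposes): the target will accept anything ≥ 0, so the acquirer offers 0 and keeps 800.
Round 2 (the target proposes): rejecting gives the acquirer an expected 0.65 × 800 = 520. The target offers 520 and keeps 800 − 520 = 280.
Round 1 (the acquirer proposes): rejecting gives the target an expected 0.65 × 280 = 182; the acquirer offers that and keeps 618.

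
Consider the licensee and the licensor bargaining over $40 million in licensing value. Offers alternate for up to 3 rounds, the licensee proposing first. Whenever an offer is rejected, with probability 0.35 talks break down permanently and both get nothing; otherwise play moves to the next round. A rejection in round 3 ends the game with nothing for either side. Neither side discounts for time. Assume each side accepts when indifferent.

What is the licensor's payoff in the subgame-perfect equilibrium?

Round 3 (the licensee proposes): the licensor will accept anything ≥ 0, so the licensee offers 0 and keeps 40.
Round 2 (the licensor proposes): rejecting gives the licensee an expected 0.65 × 40 = 26. The licensor offers 26 and keeps 40 − 26 = 14.
Round 1 (the licensee proposes): rejecting gives the licensor an expected 0.65 × 14 = 9.1. The licensee offers 9.1 and keeps 40 − 9.1 = 30.9.

9.1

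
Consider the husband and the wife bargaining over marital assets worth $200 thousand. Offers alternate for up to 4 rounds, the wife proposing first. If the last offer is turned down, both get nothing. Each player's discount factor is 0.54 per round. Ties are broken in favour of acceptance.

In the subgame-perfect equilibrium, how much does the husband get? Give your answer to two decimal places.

81.17

Solve by backward induction from round 4.
Round 4 (the husband proposes): rejection yields 0 for the wife; the husband offers 0 and keeps 200.
Round 3 (the wife proposes): the husband can get 200 next round, worth 0.54 × 200 = 108 now; the wife offers that and keeps 92.
Round 2 (the husband proposes): the wife can get 92 next round, worth 0.54 × 92 = 49.68 now; the husband offers that and keeps 150.32.
Round 1 (the wife proposes): the husband can get 150.32 next round, worth 0.54 × 150.32 = 81.1728 now, so the wife offers 81.1728, keeping 118.8272.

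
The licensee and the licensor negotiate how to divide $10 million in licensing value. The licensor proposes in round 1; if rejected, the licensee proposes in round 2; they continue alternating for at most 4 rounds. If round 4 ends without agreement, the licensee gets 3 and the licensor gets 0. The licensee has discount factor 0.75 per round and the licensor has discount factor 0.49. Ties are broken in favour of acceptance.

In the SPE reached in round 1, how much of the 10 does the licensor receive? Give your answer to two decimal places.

Solve by backward induction from round 4.
Round 4 (the licensee proposes): the licensor will accept anything ≥ 0, so the licensee offers 0 and keeps 10.
Round 3 (the licensor proposes): the licensee can get 10 next round, worth 0.75 × 10 = 7.5 now. The licensor offers 7.5 and keeps 10 − 7.5 = 2.5.
Round 2 (the licensee proposes): the licensor can get 2.5 next round, worth 0.49 × 2.5 = 1.225 now; the licensee offers that and keeps 8.775.
Round 1 (the licensor proposes): the licensee can get 8.775 next round, worth 0.75 × 8.775 = 6.58125 now, so the licensor offers 6.58125, keeping 3.41875.

3.42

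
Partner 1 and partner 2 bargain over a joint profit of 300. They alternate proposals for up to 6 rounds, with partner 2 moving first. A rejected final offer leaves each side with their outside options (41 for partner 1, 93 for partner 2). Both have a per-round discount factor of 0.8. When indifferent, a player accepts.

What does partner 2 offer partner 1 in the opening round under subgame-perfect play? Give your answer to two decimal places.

Round 6 (partner 1 proposes): partner 2 gets 93 if talks fail, so partner 1 offers 93 and keeps 207.
Round 5 (partner 2 proposes): partner 1 can get 207 next round, worth 0.8 × 207 = 165.6 now; partner 2 offers that and keeps 134.4.
Round 4 (partner 1 proposes): partner 2 can get 134.4 next round, worth 0.8 × 134.4 = 107.52 now; partner 1 offers that and keeps 192.48.
Round 3 (partner 2 proposes): partner 1 can get 192.48 next round, worth 0.8 × 192.48 = 153.984 now. Partner 2 offers 153.984 and keeps 300 − 153.984 = 146.016.
Round 2 (partner 1 proposes): partner 2 can get 146.016 next round, worth 0.8 × 146.016 = 116.8128 now; partner 1 offers that and keeps 183.1872.
Round 1 (partner 2 proposes): partner 1 can get 183.1872 next round, worth 0.8 × 183.1872 = 146.54976 now; partner 2 offers that and keeps 153.45024.

146.55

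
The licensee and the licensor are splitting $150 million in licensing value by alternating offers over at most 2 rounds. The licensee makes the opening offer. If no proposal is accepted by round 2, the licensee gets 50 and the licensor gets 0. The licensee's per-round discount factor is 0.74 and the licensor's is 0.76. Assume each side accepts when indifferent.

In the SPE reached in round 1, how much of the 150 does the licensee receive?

74

Work backward from the last round.
Round 2 (the licensor proposes): the licensee gets 50 if talks fail, so the licensor offers 50 and keeps 100.
Round 1 (the licensee proposes): the licensor can get 100 next round, worth 0.76 × 100 = 76 now, so the licensee offers 76, keeping 74.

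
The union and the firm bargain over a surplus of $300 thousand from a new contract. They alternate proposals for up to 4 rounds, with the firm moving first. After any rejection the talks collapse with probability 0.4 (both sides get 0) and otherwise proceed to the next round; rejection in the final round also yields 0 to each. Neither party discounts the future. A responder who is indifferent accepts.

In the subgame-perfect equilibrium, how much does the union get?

Round 4 (the union proposes): rejection yields 0 for the firm; the union offers 0 and keeps 300.
Round 3 (the firm proposes): rejecting gives the union an expected 0.6 × 300 = 180. The firm offers 180 and keeps 300 − 180 = 120.
Round 2 (the union proposes): rejecting gives the firm an expected 0.6 × 120 = 72, so the union offers 72, keeping 228.
Round 1 (the firm proposes): rejecting gives the union an expected 0.6 × 228 = 136.8; the firm offers that and keeps 163.2.

136.8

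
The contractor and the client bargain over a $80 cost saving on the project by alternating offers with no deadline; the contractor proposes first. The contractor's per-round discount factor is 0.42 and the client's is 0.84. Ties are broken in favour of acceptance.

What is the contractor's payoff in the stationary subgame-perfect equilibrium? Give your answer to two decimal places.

When the contractor proposes, the client accepts any offer worth at least 0.84 times what the client would get by proposing next round; and vice versa.
This gives x = 80 − 0.84y and y = 80 − 0.42x, where x and y are each side's share when it proposes.
Hence (1 − 0.84·0.42)x = 80(1 − 0.84), i.e. 0.6472·x = 12.8.
x ≈ 19.7775; the client's share is 80 − x ≈ 60.2225.

19.78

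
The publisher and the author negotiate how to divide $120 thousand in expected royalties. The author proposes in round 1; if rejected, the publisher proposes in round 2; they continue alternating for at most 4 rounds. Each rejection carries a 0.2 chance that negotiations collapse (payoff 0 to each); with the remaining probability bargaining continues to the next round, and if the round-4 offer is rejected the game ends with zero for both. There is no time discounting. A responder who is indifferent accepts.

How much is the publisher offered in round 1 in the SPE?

80.64

Round 4 (the publisher proposes): rejection yields 0 for the author; the publisher offers 0 and keeps 120.
Round 3 (the author proposes): rejecting gives the publisher an expected 0.8 × 120 = 96; the author offers that and keeps 24.
Round 2 (the publisher proposes): rejecting gives the author an expected 0.8 × 24 = 19.2. The publisher offers 19.2 and keeps 120 − 19.2 = 100.8.
Round 1 (the author proposes): rejecting gives the publisher an expected 0.8 × 100.8 = 80.64. The author offers 80.64 and keeps 120 − 80.64 = 39.36.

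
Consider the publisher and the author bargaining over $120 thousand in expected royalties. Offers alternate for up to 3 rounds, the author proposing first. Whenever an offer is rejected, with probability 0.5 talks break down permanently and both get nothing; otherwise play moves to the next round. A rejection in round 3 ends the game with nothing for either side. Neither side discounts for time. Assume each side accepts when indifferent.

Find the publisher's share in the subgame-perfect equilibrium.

30

Round 3 (the author proposes): rejection yields 0 for the publisher; the author offers 0 and keeps 120.
Round 2 (the publisher proposes): rejecting gives the author an expected 0.5 × 120 = 60, so the publisher offers 60, keeping 60.
Round 1 (the author proposes): rejecting gives the publisher an expected 0.5 × 60 = 30, so the author offers 30, keeping 90.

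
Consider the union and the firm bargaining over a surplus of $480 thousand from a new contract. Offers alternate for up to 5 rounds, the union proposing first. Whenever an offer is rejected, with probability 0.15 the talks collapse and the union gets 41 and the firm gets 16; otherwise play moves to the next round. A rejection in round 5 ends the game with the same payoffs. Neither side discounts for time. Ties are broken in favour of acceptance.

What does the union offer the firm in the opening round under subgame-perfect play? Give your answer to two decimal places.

Round 5 (the union proposes): the firm gets 16 if talks fail, so the union offers 16 and keeps 464.
Round 4 (the firm proposes): rejecting gives the union an expected 0.85 × 464 + 0.15 × 41 = 400.55, so the firm offers 400.55, keeping 79.45.
Round 3 (the union proposes): rejecting gives the firm an expected 0.85 × 79.45 + 0.15 × 16 = 69.9325. The union offers 69.9325 and keeps 480 − 69.9325 = 410.0675.
Round 2 (the firm proposes): rejecting gives the union an expected 0.85 × 410.0675 + 0.15 × 41 = 354.707375; the firm offers that and keeps 125.292625.
Round 1 (the union proposes): rejecting gives the firm an expected 0.85 × 125.292625 + 0.15 × 16 = 108.89873125. The union offers 108.89873125 and keeps 480 − 108.89873125 = 371.10126875.

108.90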